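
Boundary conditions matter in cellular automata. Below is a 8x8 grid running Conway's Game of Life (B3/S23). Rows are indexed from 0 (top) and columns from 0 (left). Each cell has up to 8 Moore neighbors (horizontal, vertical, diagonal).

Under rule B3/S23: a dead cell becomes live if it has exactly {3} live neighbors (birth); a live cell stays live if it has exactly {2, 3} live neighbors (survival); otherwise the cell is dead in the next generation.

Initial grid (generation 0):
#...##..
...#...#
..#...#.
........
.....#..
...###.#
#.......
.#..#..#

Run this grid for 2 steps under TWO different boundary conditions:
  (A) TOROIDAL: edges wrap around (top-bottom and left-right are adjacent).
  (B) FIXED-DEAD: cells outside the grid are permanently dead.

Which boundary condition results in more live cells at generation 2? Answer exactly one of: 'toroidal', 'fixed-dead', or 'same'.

Answer: toroidal

Derivation:
Under TOROIDAL boundary, generation 2:
..#.....
#..#....
....###.
........
....#.#.
........
#..#....
.##.....
Population = 12

Under FIXED-DEAD boundary, generation 2:
...##...
...###..
....##..
........
....#.#.
.......#
......#.
........
Population = 11

Comparison: toroidal=12, fixed-dead=11 -> toroidal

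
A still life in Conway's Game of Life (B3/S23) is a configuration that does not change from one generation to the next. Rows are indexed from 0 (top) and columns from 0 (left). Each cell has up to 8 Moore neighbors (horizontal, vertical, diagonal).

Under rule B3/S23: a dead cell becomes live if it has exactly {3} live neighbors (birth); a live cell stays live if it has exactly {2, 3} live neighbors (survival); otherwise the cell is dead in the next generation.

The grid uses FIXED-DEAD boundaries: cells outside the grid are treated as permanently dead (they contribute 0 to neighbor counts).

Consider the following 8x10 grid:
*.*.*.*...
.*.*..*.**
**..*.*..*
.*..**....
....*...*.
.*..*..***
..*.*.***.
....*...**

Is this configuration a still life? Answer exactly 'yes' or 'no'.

Compute generation 1 and compare to generation 0 (given above):
Generation 1:
.***.*.*..
...**.*.**
**.**.****
**.**.....
...**..***
....*.*..*
....*.*...
...*.*..**
Cell (0,0) differs: gen0=1 vs gen1=0 -> NOT a still life.

Answer: no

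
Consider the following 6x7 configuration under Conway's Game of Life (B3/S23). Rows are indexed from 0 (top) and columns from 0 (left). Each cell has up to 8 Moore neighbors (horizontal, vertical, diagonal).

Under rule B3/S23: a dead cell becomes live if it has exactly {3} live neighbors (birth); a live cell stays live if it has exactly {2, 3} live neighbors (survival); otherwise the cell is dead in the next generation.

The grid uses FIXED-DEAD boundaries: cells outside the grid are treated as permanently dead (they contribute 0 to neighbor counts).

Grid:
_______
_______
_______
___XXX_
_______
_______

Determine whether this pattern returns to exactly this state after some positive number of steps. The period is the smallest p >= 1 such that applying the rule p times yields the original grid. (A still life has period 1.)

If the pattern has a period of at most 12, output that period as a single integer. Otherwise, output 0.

Simulating and comparing each generation to the original:
Gen 0 (original, given above): 3 live cells
Gen 1: 3 live cells, differs from original
Gen 2: 3 live cells, MATCHES original -> period = 2

Answer: 2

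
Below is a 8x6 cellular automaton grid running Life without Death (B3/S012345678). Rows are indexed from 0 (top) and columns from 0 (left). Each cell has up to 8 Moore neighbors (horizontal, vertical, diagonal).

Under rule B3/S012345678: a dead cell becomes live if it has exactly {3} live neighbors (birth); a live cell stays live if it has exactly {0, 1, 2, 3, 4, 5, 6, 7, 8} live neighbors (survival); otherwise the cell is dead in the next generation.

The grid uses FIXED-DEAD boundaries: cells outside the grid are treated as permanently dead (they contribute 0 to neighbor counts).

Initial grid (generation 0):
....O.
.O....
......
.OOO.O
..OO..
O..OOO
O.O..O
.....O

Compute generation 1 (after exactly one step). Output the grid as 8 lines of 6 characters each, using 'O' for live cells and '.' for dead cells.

Simulating step by step:
Generation 0 (given above): 16 live cells
Generation 1: 21 live cells
(generation 1 grid is the final answer)

Answer: ....O.
.O....
.O....
.OOOOO
..OO.O
O..OOO
OOOO.O
.....O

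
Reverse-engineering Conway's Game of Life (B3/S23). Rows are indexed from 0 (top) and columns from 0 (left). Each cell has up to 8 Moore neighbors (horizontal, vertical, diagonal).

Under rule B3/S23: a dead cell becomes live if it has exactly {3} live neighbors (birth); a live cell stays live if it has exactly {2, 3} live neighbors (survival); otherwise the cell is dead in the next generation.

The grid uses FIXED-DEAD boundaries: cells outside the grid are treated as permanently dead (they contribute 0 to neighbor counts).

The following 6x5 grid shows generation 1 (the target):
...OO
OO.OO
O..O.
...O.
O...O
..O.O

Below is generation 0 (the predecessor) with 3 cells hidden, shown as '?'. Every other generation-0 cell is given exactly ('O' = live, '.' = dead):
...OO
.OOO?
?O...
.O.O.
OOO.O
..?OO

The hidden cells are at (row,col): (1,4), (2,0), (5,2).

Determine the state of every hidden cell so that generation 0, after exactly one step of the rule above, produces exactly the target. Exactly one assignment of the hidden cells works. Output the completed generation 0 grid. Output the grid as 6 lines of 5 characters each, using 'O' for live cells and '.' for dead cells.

Hidden generation-0 cells (in order): (1,4), (2,0), (5,2).
A hidden cell only influences target cells in its own 3x3 neighborhood. Try each of the 2^3 = 8 assignments, step the completed generation 0 forward once under B3/S23, and compare with the target:
  (1,4)=. (2,0)=. (5,2)=. -> step gives (1,0)='.' but target has 'O' -> reject
  (1,4)=. (2,0)=. (5,2)=O -> step gives (1,0)='.' but target has 'O' -> reject
  (1,4)=. (2,0)=O (5,2)=. -> step gives (4,1)='O' but target has '.' -> reject
  (1,4)=. (2,0)=O (5,2)=O -> step reproduces the target at every cell -> ACCEPT
  (1,4)=O (2,0)=. (5,2)=. -> step gives (0,3)='.' but target has 'O' -> reject
  (1,4)=O (2,0)=. (5,2)=O -> step gives (0,3)='.' but target has 'O' -> reject
  (1,4)=O (2,0)=O (5,2)=. -> step gives (0,3)='.' but target has 'O' -> reject
  (1,4)=O (2,0)=O (5,2)=O -> step gives (0,3)='.' but target has 'O' -> reject
Unique solution: (1,4)=dead, (2,0)=live, (5,2)=live.
Check: live-neighbor counts of every cell in the completed generation 0:
12432
33433
34632
55522
24563
24342
Applying B3/S23 to generation 0 with these counts gives:
...OO
OO.OO
O..O.
...O.
O...O
..O.O
which matches the target exactly.

Answer: ...OO
.OOO.
OO...
.O.O.
OOO.O
..OOO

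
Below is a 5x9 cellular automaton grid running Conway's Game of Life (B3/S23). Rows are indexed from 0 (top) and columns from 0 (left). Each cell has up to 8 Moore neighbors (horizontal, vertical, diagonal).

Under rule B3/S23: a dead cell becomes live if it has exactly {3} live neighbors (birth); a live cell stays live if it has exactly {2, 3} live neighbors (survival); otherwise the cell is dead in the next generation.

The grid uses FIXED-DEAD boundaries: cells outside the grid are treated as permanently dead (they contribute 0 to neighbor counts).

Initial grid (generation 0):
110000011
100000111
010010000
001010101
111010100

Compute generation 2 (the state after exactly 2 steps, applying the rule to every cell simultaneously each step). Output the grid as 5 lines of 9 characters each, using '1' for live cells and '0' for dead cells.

Simulating step by step:
Generation 0 (given above): 19 live cells
Generation 1: 18 live cells
110000101
100000101
010100101
101010010
011000010
Generation 2: 21 live cells
(generation 2 grid is the final answer)

Answer: 110000000
101001101
111101101
100000111
011100000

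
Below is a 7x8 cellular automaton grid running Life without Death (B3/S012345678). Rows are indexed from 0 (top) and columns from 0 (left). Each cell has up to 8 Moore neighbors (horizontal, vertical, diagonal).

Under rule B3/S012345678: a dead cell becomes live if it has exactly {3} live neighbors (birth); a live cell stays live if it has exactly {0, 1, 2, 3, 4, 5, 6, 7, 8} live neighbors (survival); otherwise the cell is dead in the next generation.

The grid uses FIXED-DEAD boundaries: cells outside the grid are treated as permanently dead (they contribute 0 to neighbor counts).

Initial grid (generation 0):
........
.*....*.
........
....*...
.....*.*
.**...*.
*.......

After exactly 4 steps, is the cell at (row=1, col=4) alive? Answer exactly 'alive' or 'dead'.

Simulating step by step:
Generation 0 (given above): 9 live cells
Generation 1: 11 live cells
........
.*....*.
........
....*...
.....***
.**...*.
**......
Generation 2: 17 live cells
........
.*....*.
........
....***.
.....***
***..***
***.....
Generation 3: 21 live cells
........
.*....*.
......*.
....****
.*...***
***..***
***...*.
Generation 4: 25 live cells
........
.*....*.
......*.
....****
***..***
***..***
***..***

Cell (1,4) at generation 4: 0 -> dead

Answer: dead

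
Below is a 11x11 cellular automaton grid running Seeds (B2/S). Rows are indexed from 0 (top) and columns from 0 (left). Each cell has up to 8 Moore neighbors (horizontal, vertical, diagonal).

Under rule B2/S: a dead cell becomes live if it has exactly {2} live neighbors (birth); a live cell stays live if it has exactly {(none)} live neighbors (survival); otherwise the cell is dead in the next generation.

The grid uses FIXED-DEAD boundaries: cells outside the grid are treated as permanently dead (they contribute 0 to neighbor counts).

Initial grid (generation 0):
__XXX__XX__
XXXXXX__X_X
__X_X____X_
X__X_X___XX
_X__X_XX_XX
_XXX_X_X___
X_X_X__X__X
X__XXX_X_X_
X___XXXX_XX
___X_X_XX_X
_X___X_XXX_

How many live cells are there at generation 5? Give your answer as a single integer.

Answer: 2

Derivation:
Simulating step by step:
Generation 0 (given above): 60 live cells
Generation 1: 14 live cells
X_____X____
______X____
______X____
_______X___
___________
___________
_________X_
__X________
_XX________
XXX________
__X_______X
Generation 2: 7 live cells
_____X_X___
___________
_____X_____
______X____
___________
___________
___________
___X_______
___________
___________
X__X_______
Generation 3: 5 live cells
______X____
____XX_____
______X____
_____X_____
___________
___________
___________
___________
___________
___________
___________
Generation 4: 3 live cells
____X______
_______X___
___________
______X____
___________
___________
___________
___________
___________
___________
___________
Generation 5: 2 live cells
___________
___________
______XX___
___________
___________
___________
___________
___________
___________
___________
___________
Population at generation 5: 2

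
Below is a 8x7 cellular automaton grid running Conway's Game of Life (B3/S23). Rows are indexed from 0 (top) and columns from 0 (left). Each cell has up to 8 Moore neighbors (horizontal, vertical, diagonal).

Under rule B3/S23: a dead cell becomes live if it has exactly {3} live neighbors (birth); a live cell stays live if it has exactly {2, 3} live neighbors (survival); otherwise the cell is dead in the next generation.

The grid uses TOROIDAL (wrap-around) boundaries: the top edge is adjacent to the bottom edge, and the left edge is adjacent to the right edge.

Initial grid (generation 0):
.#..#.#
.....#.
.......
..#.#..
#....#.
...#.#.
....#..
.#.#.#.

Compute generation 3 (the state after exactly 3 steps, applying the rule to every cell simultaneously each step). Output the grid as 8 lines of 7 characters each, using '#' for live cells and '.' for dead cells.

Simulating step by step:
Generation 0 (given above): 14 live cells
Generation 1: 17 live cells
#.#.#.#
.....#.
.......
.......
...#.##
.....##
..##.#.
#.##.#.
Generation 2: 16 live cells
#.#.#..
.....##
.......
.......
....###
..##...
.###.#.
#....#.
Generation 3: 16 live cells
(generation 3 grid is the final answer)

Answer: ##..#..
.....##
.......
.....#.
...###.
.#....#
.#.#..#
#....#.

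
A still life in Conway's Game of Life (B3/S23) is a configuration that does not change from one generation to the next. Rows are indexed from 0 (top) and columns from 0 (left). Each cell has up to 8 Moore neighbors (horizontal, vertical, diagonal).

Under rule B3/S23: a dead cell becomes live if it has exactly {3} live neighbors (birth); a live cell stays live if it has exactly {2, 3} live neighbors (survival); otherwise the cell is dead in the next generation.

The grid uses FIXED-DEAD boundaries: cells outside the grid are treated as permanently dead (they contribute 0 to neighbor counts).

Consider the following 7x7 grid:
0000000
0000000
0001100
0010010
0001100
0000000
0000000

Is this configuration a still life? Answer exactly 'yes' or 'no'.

Compute generation 1 and compare to generation 0 (given above):
Generation 1:
0000000
0000000
0001100
0010010
0001100
0000000
0000000
The grids are IDENTICAL -> still life.

Answer: yes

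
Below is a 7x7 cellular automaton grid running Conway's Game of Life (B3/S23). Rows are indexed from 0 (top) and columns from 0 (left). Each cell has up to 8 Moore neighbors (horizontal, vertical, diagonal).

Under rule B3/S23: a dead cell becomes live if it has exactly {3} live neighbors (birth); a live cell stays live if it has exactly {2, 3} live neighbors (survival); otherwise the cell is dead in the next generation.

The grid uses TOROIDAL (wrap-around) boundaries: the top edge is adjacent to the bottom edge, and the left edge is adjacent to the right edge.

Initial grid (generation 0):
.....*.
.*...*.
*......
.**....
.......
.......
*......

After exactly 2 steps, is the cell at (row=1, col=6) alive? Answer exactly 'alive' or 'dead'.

Answer: alive

Derivation:
Simulating step by step:
Generation 0 (given above): 7 live cells
Generation 1: 5 live cells
......*
......*
*.*....
.*.....
.......
.......
.......
Generation 2: 5 live cells
.......
*.....*
**.....
.*.....
.......
.......
.......

Cell (1,6) at generation 2: 1 -> alive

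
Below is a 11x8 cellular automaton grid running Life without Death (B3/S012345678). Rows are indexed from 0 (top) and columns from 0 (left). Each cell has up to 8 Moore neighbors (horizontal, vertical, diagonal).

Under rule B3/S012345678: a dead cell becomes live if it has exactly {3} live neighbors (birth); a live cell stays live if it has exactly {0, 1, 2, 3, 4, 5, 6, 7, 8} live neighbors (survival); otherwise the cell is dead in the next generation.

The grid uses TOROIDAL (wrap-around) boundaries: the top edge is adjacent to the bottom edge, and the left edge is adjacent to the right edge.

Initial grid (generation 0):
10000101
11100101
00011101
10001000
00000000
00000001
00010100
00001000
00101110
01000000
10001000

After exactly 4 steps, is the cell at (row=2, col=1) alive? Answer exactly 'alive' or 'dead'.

Simulating step by step:
Generation 0 (given above): 25 live cells
Generation 1: 37 live cells
10001101
11110101
00111101
10011100
00000000
00000001
00011100
00001010
00111110
01011000
11001001
Generation 2: 47 live cells
10001101
11110101
00111101
10111110
00001000
00001001
00011110
00101010
00111110
01011011
11101011
Generation 3: 55 live cells
10001101
11110101
00111101
11111111
00001011
00001011
00011111
00101011
01111110
01011011
11101011
Generation 4: 61 live cells
10001101
11110101
00111101
11111111
01101011
10001011
10011111
11101011
01111110
01011011
11101011

Cell (2,1) at generation 4: 0 -> dead

Answer: dead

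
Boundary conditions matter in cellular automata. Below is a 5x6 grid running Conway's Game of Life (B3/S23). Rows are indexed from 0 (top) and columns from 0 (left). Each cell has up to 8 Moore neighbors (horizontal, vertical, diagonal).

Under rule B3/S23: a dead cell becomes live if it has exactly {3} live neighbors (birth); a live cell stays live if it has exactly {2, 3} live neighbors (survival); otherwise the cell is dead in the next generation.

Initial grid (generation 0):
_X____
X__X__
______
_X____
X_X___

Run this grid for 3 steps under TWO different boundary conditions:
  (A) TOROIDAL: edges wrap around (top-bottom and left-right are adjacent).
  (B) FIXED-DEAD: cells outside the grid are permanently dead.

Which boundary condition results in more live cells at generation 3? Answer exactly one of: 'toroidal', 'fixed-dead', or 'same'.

Answer: toroidal

Derivation:
Under TOROIDAL boundary, generation 3:
X_X___
_X____
______
_X____
X_X___
Population = 6

Under FIXED-DEAD boundary, generation 3:
______
______
______
______
______
Population = 0

Comparison: toroidal=6, fixed-dead=0 -> toroidal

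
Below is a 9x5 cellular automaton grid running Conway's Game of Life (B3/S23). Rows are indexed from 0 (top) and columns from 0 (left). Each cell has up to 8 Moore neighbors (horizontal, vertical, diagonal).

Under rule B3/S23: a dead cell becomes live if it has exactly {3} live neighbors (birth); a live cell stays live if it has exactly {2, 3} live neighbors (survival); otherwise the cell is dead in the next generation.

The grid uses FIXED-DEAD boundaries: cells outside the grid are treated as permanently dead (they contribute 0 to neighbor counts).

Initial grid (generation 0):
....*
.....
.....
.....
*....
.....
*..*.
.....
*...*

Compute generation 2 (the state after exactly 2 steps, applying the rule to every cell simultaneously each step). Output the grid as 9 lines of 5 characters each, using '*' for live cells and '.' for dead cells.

Simulating step by step:
Generation 0 (given above): 6 live cells
Generation 1: 0 live cells
.....
.....
.....
.....
.....
.....
.....
.....
.....
Generation 2: 0 live cells
(generation 2 grid is the final answer)

Answer: .....
.....
.....
.....
.....
.....
.....
.....
.....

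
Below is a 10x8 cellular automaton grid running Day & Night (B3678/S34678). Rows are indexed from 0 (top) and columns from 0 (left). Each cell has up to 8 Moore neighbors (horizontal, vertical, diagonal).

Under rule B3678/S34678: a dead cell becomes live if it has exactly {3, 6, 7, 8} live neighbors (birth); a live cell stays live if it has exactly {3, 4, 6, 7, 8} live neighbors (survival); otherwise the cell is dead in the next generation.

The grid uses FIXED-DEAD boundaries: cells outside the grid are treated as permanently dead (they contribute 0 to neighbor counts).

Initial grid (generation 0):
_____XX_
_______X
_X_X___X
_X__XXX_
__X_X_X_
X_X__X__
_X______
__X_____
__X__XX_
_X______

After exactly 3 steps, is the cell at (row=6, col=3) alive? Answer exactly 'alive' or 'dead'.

Simulating step by step:
Generation 0 (given above): 22 live cells
Generation 1: 15 live cells
________
________
__X_XX__
____XXXX
____XXX_
___X____
_XX_____
_X______
_X______
________
Generation 2: 14 live cells
________
________
___XXX__
_____X__
___XX_XX
__X_XX__
__X_____
XX______
________
________
Generation 3: 11 live cells
________
____X___
____X___
____XX__
___XX_X_
____XXX_
___X____
________
________
________

Cell (6,3) at generation 3: 1 -> alive

Answer: alive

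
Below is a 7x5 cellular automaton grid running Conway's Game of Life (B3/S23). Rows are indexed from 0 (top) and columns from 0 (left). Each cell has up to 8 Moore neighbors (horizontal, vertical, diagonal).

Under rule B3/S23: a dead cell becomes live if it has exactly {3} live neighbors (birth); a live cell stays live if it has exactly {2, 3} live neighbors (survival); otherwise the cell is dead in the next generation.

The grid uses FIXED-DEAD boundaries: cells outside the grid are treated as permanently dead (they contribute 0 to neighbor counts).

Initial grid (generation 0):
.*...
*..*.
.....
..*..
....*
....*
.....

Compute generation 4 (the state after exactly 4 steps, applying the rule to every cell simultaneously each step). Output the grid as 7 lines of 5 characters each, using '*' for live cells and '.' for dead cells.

Simulating step by step:
Generation 0 (given above): 6 live cells
Generation 1: 1 live cells
.....
.....
.....
.....
...*.
.....
.....
Generation 2: 0 live cells
.....
.....
.....
.....
.....
.....
.....
Generation 3: 0 live cells
.....
.....
.....
.....
.....
.....
.....
Generation 4: 0 live cells
(generation 4 grid is the final answer)

Answer: .....
.....
.....
.....
.....
.....
.....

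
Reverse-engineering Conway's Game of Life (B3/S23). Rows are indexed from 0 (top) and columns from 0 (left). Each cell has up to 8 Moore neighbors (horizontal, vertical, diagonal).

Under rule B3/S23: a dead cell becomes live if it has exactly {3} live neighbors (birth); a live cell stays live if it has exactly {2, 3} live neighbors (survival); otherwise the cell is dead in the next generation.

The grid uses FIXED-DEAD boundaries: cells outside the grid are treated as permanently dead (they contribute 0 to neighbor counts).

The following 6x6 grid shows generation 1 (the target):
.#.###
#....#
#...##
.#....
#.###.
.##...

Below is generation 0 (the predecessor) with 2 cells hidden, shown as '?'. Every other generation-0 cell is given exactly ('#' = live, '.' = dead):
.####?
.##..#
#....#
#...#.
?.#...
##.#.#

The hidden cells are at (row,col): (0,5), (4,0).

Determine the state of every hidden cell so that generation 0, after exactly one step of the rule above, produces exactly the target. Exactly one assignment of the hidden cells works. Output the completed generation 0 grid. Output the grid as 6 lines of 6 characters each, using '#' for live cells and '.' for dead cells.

Answer: .#####
.##..#
#....#
#...#.
..#...
##.#.#

Derivation:
Hidden generation-0 cells (in order): (0,5), (4,0).
A hidden cell only influences target cells in its own 3x3 neighborhood. Try each of the 2^2 = 4 assignments, step the completed generation 0 forward once under B3/S23, and compare with the target:
  (0,5)=. (4,0)=. -> step gives (0,5)='.' but target has '#' -> reject
  (0,5)=. (4,0)=# -> step gives (0,5)='.' but target has '#' -> reject
  (0,5)=# (4,0)=. -> step reproduces the target at every cell -> ACCEPT
  (0,5)=# (4,0)=# -> step gives (3,0)='#' but target has '.' -> reject
Unique solution: (0,5)=live, (4,0)=dead.
Check: live-neighbor counts of every cell in the completed generation 0:
234332
344453
242232
131212
342332
123120
Applying B3/S23 to generation 0 with these counts gives:
.#.###
#....#
#...##
.#....
#.###.
.##...
which matches the target exactly.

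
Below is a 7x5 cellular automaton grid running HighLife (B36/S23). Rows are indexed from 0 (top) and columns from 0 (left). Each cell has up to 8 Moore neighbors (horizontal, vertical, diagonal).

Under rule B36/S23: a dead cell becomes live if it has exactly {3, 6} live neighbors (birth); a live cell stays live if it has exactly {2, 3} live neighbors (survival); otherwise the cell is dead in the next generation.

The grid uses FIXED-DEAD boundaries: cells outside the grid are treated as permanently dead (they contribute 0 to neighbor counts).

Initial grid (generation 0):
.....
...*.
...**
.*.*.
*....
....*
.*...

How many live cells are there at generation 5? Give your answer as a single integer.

Simulating step by step:
Generation 0 (given above): 8 live cells
Generation 1: 7 live cells
.....
...**
...**
..***
.....
.....
.....
Generation 2: 5 live cells
.....
...**
.....
..*.*
...*.
.....
.....
Generation 3: 3 live cells
.....
.....
....*
...*.
...*.
.....
.....
Generation 4: 2 live cells
.....
.....
.....
...**
.....
.....
.....
Generation 5: 0 live cells
.....
.....
.....
.....
.....
.....
.....
Population at generation 5: 0

Answer: 0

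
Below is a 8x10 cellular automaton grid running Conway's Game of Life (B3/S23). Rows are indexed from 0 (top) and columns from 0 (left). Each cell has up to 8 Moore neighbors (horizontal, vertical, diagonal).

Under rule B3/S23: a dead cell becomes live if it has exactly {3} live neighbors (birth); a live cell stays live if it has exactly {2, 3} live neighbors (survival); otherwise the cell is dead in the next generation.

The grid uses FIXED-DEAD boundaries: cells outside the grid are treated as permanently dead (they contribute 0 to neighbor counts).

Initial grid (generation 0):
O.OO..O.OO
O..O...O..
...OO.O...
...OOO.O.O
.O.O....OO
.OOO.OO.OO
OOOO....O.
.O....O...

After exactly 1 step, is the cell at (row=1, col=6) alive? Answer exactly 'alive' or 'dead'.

Answer: alive

Derivation:
Simulating step by step:
Generation 0 (given above): 35 live cells
Generation 1: 28 live cells
.OOO...OO.
.O...OOOO.
..O...OOO.
.....OOO.O
.O........
..........
O..OOOO.OO
OO........

Cell (1,6) at generation 1: 1 -> alive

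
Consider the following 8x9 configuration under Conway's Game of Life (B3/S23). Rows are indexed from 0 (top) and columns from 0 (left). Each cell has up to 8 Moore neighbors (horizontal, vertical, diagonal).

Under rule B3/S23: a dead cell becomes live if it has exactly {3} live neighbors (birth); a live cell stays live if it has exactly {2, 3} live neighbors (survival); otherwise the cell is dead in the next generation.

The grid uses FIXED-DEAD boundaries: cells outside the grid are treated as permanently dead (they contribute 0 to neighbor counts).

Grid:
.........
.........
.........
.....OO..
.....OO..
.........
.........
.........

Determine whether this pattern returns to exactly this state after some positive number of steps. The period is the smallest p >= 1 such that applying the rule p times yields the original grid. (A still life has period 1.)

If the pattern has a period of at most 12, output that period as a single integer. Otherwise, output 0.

Answer: 1

Derivation:
Simulating and comparing each generation to the original:
Gen 0 (original, given above): 4 live cells
Gen 1: 4 live cells, MATCHES original -> period = 1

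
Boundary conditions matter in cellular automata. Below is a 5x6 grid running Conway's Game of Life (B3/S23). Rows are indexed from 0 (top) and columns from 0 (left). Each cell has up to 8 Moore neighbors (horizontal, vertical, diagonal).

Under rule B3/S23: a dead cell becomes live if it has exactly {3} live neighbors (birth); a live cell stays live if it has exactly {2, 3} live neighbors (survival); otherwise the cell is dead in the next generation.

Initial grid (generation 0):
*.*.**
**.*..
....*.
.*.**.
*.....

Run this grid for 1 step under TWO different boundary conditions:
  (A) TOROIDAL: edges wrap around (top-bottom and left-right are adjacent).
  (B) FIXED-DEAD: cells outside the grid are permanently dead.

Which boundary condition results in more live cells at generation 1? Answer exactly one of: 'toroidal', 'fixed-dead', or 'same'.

Answer: toroidal

Derivation:
Under TOROIDAL boundary, generation 1:
..***.
****..
**..**
...***
*.*...
Population = 16

Under FIXED-DEAD boundary, generation 1:
*.***.
****.*
**..*.
...**.
......
Population = 14

Comparison: toroidal=16, fixed-dead=14 -> toroidal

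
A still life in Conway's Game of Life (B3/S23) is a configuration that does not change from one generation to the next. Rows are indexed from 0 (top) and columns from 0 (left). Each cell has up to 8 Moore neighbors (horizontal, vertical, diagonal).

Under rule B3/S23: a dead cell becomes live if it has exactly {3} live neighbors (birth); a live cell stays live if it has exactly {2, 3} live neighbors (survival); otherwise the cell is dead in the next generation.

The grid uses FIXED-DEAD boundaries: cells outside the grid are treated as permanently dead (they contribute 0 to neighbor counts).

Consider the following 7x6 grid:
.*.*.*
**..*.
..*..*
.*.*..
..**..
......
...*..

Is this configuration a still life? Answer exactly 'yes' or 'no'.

Compute generation 1 and compare to generation 0 (given above):
Generation 1:
***.*.
**.***
*.***.
.*.**.
..**..
..**..
......
Cell (0,0) differs: gen0=0 vs gen1=1 -> NOT a still life.

Answer: no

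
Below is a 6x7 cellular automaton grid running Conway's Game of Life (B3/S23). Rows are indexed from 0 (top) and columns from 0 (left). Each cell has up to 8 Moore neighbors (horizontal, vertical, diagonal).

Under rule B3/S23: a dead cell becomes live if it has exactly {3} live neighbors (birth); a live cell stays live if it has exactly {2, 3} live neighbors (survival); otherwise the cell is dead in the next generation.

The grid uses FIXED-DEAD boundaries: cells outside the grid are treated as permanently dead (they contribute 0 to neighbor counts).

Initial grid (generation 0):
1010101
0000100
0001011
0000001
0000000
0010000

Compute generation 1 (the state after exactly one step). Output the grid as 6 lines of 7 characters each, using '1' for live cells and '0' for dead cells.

Answer: 0001010
0000101
0000111
0000011
0000000
0000000

Derivation:
Simulating step by step:
Generation 0 (given above): 10 live cells
Generation 1: 9 live cells
(generation 1 grid is the final answer)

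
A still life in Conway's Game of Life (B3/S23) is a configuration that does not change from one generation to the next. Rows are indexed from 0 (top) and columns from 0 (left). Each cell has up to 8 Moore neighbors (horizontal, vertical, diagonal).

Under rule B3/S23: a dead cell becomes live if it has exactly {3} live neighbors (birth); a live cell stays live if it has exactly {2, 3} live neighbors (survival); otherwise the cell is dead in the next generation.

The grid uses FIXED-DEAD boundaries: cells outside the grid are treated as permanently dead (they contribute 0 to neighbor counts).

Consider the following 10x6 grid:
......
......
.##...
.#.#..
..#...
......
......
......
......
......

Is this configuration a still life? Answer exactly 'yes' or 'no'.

Answer: yes

Derivation:
Compute generation 1 and compare to generation 0 (given above):
Generation 1:
......
......
.##...
.#.#..
..#...
......
......
......
......
......
The grids are IDENTICAL -> still life.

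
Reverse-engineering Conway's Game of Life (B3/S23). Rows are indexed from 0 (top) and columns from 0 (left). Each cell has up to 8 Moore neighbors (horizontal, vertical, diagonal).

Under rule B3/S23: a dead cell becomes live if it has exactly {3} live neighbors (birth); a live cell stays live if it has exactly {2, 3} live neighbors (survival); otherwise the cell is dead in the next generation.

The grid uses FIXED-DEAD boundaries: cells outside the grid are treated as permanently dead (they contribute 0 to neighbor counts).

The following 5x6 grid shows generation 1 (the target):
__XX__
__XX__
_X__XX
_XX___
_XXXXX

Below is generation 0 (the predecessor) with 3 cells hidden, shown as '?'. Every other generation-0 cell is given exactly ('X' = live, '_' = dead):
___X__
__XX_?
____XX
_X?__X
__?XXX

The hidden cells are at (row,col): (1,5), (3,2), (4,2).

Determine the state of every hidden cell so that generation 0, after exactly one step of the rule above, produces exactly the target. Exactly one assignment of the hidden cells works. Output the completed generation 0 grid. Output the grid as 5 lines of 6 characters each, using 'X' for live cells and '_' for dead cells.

Hidden generation-0 cells (in order): (1,5), (3,2), (4,2).
A hidden cell only influences target cells in its own 3x3 neighborhood. Try each of the 2^3 = 8 assignments, step the completed generation 0 forward once under B3/S23, and compare with the target:
  (1,5)=_ (3,2)=_ (4,2)=_ -> step gives (2,1)='_' but target has 'X' -> reject
  (1,5)=_ (3,2)=_ (4,2)=X -> step gives (2,1)='_' but target has 'X' -> reject
  (1,5)=_ (3,2)=X (4,2)=_ -> step gives (3,1)='_' but target has 'X' -> reject
  (1,5)=_ (3,2)=X (4,2)=X -> step reproduces the target at every cell -> ACCEPT
  (1,5)=X (3,2)=_ (4,2)=_ -> step gives (0,4)='X' but target has '_' -> reject
  (1,5)=X (3,2)=_ (4,2)=X -> step gives (0,4)='X' but target has '_' -> reject
  (1,5)=X (3,2)=X (4,2)=_ -> step gives (0,4)='X' but target has '_' -> reject
  (1,5)=X (3,2)=X (4,2)=X -> step gives (0,4)='X' but target has '_' -> reject
Unique solution: (1,5)=dead, (3,2)=live, (4,2)=live.
Check: live-neighbor counts of every cell in the completed generation 0:
013220
012342
134432
123564
133332
Applying B3/S23 to generation 0 with these counts gives:
__XX__
__XX__
_X__XX
_XX___
_XXXXX
which matches the target exactly.

Answer: ___X__
__XX__
____XX
_XX__X
__XXXX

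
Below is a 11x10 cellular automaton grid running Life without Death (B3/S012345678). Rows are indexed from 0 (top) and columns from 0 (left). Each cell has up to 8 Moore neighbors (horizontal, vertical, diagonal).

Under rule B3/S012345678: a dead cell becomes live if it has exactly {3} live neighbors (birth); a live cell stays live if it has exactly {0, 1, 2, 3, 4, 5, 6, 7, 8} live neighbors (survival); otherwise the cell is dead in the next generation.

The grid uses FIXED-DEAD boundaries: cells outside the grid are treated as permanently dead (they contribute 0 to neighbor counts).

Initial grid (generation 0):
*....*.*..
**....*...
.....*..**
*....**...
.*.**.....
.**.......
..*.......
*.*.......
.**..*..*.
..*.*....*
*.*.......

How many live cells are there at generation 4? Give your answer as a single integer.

Answer: 71

Derivation:
Simulating step by step:
Generation 0 (given above): 29 live cells
Generation 1: 43 live cells
**...***..
**...****.
**...*.***
*....**...
**.***....
.**.......
..**......
*.**......
.**..*..*.
..*.*....*
****......
Generation 2: 56 live cells
**...****.
***.******
**..**.***
*.*..****.
**.****...
***.......
..**......
*.***.....
.**.**..*.
*.*.*....*
****......
Generation 3: 67 live cells
***.******
**********
**..**.***
*.*..*****
**.****...
***..*....
*.***.....
*.****....
***.**..*.
*.*.**...*
****......
Generation 4: 71 live cells
***.******
**********
**..**.***
*.*..*****
**.****.*.
***..**...
*.***.....
*.****....
***.***.*.
*.*.**...*
*****.....
Population at generation 4: 71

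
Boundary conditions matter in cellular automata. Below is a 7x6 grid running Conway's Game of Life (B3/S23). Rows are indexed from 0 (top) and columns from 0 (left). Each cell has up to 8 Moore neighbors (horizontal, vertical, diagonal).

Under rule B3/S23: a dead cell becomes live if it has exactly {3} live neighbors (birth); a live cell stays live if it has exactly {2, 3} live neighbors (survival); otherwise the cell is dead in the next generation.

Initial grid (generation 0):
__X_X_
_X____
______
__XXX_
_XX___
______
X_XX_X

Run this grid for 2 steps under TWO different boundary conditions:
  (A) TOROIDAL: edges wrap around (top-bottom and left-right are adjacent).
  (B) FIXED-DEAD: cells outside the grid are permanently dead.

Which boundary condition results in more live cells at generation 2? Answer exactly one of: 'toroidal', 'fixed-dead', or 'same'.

Answer: toroidal

Derivation:
Under TOROIDAL boundary, generation 2:
X_X___
_XX_XX
_X_X__
______
X_____
X____X
______
Population = 11

Under FIXED-DEAD boundary, generation 2:
______
______
_X_X__
______
_X____
__X___
______
Population = 4

Comparison: toroidal=11, fixed-dead=4 -> toroidal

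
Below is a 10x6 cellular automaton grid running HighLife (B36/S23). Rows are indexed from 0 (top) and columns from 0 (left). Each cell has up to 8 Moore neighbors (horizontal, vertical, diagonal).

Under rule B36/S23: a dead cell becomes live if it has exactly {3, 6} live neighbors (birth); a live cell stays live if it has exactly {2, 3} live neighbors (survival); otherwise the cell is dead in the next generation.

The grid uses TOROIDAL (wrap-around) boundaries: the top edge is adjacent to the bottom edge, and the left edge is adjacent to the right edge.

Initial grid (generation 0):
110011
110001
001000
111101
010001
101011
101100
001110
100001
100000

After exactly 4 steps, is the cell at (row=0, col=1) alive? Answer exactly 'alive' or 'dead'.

Simulating step by step:
Generation 0 (given above): 28 live cells
Generation 1: 23 live cells
000010
001010
110110
000111
000000
001010
100000
101010
110111
000011
Generation 2: 16 live cells
000010
011010
110000
101101
000001
000000
000000
001011
011000
000000
Generation 3: 19 live cells
000100
111101
000010
001011
100011
000000
000000
011100
011100
000000
Generation 4: 20 live cells
110110
111101
000000
100000
100110
000001
001000
010100
010100
000100

Cell (0,1) at generation 4: 1 -> alive

Answer: alive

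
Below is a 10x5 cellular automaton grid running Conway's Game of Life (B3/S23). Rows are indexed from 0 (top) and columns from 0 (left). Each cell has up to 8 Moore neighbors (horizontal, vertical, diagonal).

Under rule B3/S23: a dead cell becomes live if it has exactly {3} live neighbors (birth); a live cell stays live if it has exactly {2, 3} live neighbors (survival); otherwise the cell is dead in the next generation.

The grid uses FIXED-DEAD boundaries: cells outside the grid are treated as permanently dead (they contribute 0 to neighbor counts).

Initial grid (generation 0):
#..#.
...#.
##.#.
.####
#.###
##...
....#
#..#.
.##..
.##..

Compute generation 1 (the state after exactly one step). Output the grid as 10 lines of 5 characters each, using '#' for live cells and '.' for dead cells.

Simulating step by step:
Generation 0 (given above): 23 live cells
Generation 1: 21 live cells
(generation 1 grid is the final answer)

Answer: .....
##.##
##...
.....
#...#
###.#
##...
.###.
#..#.
.##..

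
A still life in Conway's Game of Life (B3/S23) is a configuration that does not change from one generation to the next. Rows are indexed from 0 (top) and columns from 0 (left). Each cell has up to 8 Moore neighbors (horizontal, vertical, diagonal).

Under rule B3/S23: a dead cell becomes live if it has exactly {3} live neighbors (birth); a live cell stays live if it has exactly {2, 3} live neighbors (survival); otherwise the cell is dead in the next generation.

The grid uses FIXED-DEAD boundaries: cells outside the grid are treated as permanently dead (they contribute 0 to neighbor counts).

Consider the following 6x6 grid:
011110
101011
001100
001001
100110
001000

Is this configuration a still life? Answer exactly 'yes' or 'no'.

Compute generation 1 and compare to generation 0 (given above):
Generation 1:
011011
000001
001001
011000
011110
000100
Cell (0,3) differs: gen0=1 vs gen1=0 -> NOT a still life.

Answer: no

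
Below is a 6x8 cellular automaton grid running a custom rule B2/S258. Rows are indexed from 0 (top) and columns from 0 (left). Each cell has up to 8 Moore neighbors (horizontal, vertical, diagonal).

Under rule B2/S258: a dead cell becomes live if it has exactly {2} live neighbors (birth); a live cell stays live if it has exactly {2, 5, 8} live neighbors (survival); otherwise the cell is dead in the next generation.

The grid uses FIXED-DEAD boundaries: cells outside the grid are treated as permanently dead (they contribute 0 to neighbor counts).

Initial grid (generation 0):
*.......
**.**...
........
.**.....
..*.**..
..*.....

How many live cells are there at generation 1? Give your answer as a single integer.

Answer: 15

Derivation:
Simulating step by step:
Generation 0 (given above): 11 live cells
Generation 1: 15 live cells
*.***...
***.....
....*...
.**.**..
........
.*..**..
Population at generation 1: 15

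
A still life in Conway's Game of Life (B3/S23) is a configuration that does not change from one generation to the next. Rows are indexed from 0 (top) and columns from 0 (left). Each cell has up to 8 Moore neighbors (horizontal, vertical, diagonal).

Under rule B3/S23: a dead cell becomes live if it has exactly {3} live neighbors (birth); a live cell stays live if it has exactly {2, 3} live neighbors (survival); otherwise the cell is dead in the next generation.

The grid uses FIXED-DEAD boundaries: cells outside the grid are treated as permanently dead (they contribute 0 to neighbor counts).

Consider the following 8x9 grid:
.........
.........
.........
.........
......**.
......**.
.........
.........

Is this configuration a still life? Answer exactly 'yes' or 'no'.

Compute generation 1 and compare to generation 0 (given above):
Generation 1:
.........
.........
.........
.........
......**.
......**.
.........
.........
The grids are IDENTICAL -> still life.

Answer: yes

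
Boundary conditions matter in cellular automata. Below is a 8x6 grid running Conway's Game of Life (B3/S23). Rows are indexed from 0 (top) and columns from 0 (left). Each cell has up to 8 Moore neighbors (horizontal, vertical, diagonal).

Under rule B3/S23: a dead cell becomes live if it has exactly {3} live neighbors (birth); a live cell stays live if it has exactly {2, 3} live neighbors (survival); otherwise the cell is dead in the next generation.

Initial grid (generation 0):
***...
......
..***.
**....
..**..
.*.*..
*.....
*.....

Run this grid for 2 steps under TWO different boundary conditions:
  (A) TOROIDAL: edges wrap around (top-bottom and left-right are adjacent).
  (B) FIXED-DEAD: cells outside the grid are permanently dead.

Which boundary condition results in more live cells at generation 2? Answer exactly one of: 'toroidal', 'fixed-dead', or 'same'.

Answer: toroidal

Derivation:
Under TOROIDAL boundary, generation 2:
**...*
*.....
.***..
**..*.
**.**.
.*....
.**..*
.....*
Population = 19

Under FIXED-DEAD boundary, generation 2:
......
.*....
.***..
**..*.
**.**.
.*....
***...
......
Population = 15

Comparison: toroidal=19, fixed-dead=15 -> toroidal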